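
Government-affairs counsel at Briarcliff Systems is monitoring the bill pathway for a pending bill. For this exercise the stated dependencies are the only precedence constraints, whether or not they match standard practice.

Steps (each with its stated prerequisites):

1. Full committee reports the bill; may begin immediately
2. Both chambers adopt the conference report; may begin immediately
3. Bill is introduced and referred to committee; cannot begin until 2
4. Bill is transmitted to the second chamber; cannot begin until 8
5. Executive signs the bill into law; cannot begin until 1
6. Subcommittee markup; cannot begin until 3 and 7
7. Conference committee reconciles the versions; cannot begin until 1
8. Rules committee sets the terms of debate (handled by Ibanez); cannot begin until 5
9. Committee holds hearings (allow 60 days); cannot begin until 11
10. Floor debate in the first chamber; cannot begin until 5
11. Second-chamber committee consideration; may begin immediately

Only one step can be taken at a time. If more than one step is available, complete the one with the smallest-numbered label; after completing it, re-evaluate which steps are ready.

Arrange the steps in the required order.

Nothing is required for 1, 2 and 11. 1 has the earlier label → 1 first.
5 and 7 now also ready, so the ready set is {2, 5, 7, 11}; 2 has the earlier label → 2.
3 now also ready, so the ready set is {3, 5, 7, 11}; 3 has the earlier label → 3.
Now 5, 7 and 11 have their prerequisites met. 5 has the earlier label, so 5 next.
8 and 10 now also ready, so the ready set is {7, 8, 10, 11}; 7 has the earlier label → 7.
Now 6, 8, 10 and 11 have their prerequisites met. 6 has the earlier label, so 6 next.
Ready: 8, 10 and 11. 8 has the earlier label → 8.
4 now also ready, so the ready set is {4, 10, 11}; 4 has the earlier label → 4.
Now 10 and 11 have their prerequisites met. 10 has the earlier label, so 10 next.
That leaves 11 as the only ready step → 11.
9 needed 11, now all done → 9.

1, 2, 3, 5, 7, 6, 8, 4, 10, 11, 9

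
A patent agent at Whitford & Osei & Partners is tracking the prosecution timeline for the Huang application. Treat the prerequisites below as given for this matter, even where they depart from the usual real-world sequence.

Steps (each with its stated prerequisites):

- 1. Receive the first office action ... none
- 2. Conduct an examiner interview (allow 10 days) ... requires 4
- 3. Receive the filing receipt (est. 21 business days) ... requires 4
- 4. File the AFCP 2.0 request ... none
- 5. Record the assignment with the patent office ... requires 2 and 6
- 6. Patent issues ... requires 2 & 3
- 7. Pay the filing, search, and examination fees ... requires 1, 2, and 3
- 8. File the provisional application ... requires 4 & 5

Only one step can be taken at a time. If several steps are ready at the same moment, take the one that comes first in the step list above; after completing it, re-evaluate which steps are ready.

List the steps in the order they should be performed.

Nothing is required for 1 and 4. 1 is listed earlier → 1 first.
4 is the only step now ready → 4.
2 and 3 are both available; 2 is listed earlier → 2.
3 needed 4, now all done → 3.
6 and 7 are both available; 6 is listed earlier → 6.
Ready: 5 and 7. 5 is listed earlier → 5.
8 now also ready, so the ready set is {7, 8}; 7 is listed earlier → 7.
8 needed 4 and 5, now all done → 8.

1 4 2 3 6 5 7 8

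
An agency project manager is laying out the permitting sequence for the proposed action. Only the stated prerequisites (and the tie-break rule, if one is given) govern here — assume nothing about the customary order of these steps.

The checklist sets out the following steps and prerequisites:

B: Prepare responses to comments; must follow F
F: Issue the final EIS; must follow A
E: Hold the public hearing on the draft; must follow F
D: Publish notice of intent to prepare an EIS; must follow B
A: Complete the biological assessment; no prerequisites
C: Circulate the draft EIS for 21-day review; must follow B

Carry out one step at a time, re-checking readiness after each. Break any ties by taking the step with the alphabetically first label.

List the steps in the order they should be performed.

A, F, B, C, D, E

A is the only step with nothing outstanding, so it goes first.
F needed A, now all done → F.
Ready: B and E. B has the earlier label → B.
Ready: C, D and E. C has the earlier label → C.
D and E are both available; D has the earlier label → D.
E is the only step now ready → E.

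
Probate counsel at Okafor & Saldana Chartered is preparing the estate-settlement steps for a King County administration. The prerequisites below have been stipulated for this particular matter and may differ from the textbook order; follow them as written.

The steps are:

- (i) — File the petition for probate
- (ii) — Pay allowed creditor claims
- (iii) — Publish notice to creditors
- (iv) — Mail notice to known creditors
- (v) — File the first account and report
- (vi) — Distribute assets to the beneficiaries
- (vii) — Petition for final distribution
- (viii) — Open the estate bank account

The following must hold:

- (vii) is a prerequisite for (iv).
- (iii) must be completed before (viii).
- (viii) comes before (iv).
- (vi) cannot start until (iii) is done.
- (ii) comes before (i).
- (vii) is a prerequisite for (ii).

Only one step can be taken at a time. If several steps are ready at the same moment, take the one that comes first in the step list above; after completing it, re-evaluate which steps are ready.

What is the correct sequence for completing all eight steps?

(iii), (v), (vi), (vii), (ii), (i), (viii), (iv)

(iii), (v) and (vii) have no prerequisites; (iii) is listed earlier, so (iii) is first.
Ready: (v), (vi), (vii) and (viii). (v) is listed earlier → (v).
Now (vi), (vii) and (viii) have their prerequisites met. (vi) is listed earlier, so (vi) next.
Ready: (vii) and (viii). (vii) is listed earlier → (vii).
Now (ii) and (viii) have their prerequisites met. (ii) is listed earlier, so (ii) next.
(i) now also ready, so the ready set is {(i), (viii)}; (i) is listed earlier → (i).
(viii) needed (iii), now all done → (viii).
(iv) needed (vii) and (viii), now all done → (iv).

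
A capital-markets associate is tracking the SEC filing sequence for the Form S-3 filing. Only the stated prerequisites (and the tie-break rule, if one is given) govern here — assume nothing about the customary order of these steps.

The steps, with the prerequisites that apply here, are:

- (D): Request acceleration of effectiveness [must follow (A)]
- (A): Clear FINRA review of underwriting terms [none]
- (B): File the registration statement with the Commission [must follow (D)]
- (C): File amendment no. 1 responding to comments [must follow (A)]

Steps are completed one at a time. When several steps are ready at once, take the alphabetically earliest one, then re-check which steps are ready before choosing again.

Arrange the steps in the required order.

Only (A) has no prerequisites, so it is first.
(C) and (D) are both available; (C) has the earlier label → (C).
(D) needed (A), now all done → (D).
(B) needed (D), now all done → (B).

(A) → (C) → (D) → (B)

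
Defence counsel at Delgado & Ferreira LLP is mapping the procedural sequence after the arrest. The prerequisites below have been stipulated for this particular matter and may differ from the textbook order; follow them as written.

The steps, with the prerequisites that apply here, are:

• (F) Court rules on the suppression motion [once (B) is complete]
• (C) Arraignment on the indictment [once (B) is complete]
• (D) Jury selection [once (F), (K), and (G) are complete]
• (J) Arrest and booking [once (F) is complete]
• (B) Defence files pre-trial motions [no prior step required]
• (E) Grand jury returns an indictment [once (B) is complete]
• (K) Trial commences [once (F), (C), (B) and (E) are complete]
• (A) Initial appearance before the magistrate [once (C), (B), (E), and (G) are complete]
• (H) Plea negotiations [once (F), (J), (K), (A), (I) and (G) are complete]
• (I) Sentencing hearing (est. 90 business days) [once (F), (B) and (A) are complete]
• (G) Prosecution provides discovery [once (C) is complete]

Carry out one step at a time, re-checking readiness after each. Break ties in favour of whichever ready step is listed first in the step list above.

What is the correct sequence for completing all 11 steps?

(B), (F), (C), (J), (E), (K), (G), (D), (A), (I), (H)

(B) has no prerequisites → (B) first.
Ready: (F), (C) and (E). (F) is listed earlier → (F).
Ready: (C), (J) and (E). (C) is listed earlier → (C).
(G) now also ready, so the ready set is {(J), (E), (G)}; (J) is listed earlier → (J).
(E) and (G) are both available; (E) is listed earlier → (E).
(K) now also ready, so the ready set is {(K), (G)}; (K) is listed earlier → (K).
(G) is the only step now ready → (G).
Ready: (D) and (A). (D) is listed earlier → (D).
That leaves (A) as the only ready step → (A).
(I) needed (F), (B) and (A), now all done → (I).
That leaves (H) as the only ready step → (H).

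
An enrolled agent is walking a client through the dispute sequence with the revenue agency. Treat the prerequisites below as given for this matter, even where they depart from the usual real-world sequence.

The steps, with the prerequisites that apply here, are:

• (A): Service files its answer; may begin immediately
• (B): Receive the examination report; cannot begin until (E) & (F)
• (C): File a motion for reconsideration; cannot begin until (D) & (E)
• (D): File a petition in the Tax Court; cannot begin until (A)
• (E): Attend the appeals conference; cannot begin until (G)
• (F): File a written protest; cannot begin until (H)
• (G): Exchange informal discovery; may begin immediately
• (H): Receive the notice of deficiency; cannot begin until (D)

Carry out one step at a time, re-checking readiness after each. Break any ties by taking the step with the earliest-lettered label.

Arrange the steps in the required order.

(A) → (D) → (G) → (E) → (C) → (H) → (F) → (B)

(A) and (G) have no prerequisites; (A) has the earlier label, so (A) is first.
(D) now also ready, so the ready set is {(D), (G)}; (D) has the earlier label → (D).
(H) now also ready, so the ready set is {(G), (H)}; (G) has the earlier label → (G).
(E) now also ready, so the ready set is {(E), (H)}; (E) has the earlier label → (E).
(C) now also ready, so the ready set is {(C), (H)}; (C) has the earlier label → (C).
That leaves (H) as the only ready step → (H).
(F) needed (H), now all done → (F).
That leaves (B) as the only ready step → (B).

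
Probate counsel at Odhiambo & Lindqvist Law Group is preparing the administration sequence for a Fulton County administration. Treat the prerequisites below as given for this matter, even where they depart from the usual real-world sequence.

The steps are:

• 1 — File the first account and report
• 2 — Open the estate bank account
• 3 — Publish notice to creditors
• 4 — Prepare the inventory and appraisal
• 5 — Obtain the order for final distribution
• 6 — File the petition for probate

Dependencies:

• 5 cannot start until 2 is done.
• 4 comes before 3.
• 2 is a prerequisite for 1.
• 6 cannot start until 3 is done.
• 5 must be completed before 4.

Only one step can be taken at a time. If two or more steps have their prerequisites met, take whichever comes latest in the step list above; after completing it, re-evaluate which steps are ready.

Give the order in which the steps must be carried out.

2, 5, 4, 3, 6, 1

Only 2 has no prerequisites, so it is first.
Ready: 5 and 1. 5 is listed later → 5.
Ready: 4 and 1. 4 is listed later → 4.
Now 3 and 1 have their prerequisites met. 3 is listed later, so 3 next.
Now 6 and 1 have their prerequisites met. 6 is listed later, so 6 next.
1 needed 2, now all done → 1.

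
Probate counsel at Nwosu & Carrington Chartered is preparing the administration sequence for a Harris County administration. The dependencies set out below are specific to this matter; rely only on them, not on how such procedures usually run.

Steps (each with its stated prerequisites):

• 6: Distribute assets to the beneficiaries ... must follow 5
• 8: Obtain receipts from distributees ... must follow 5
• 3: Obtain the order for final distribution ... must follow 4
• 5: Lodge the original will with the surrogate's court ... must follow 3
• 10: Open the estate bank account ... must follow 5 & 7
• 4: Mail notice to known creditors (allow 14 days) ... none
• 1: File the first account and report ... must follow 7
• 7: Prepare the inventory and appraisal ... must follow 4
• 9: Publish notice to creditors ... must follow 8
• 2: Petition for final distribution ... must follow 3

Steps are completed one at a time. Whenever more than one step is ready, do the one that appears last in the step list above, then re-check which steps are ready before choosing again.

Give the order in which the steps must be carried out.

4 7 1 3 2 5 10 8 9 6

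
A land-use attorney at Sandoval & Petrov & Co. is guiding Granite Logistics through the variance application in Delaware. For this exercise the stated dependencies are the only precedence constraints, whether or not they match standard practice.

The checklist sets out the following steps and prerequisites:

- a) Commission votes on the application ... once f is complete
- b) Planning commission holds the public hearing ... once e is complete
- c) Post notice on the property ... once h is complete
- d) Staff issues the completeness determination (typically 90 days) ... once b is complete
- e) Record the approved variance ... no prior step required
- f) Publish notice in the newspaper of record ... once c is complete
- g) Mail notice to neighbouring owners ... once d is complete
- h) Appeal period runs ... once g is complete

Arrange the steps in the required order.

e b d g h c f a

Only e has no prerequisites, so it is first.
That leaves b as the only ready step → b.
Next only d has its prerequisites met → d.
Next only g has its prerequisites met → g.
Next only h has its prerequisites met → h.
c is the only step now ready → c.
f needed c, now all done → f.
That leaves a as the only ready step → a.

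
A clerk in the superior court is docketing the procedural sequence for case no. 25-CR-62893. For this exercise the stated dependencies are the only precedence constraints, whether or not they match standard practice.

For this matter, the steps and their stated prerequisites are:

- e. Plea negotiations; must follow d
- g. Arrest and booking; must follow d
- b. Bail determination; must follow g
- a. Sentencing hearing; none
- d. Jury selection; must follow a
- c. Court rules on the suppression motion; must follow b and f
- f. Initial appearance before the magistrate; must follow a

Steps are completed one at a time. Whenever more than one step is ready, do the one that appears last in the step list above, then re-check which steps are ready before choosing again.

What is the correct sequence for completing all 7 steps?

a is the only step with nothing outstanding, so it goes first.
f and d are both available; f is listed later → f.
d needed a, now all done → d.
g and e are both available; g is listed later → g.
b now also ready, so the ready set is {b, e}; b is listed later → b.
c now also ready, so the ready set is {c, e}; c is listed later → c.
e is the only step now ready → e.

a f d g b c e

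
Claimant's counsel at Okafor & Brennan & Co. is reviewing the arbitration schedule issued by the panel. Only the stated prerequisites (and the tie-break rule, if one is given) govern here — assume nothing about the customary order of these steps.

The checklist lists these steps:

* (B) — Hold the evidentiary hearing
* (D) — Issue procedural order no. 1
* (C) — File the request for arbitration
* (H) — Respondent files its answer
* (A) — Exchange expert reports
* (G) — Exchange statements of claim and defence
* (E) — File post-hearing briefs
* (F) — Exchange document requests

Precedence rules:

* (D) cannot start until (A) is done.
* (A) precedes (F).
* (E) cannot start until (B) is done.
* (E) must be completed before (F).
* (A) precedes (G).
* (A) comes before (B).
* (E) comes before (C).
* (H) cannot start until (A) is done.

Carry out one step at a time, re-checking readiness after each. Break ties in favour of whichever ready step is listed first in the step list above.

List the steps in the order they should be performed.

(A) has no prerequisites → (A) first.
(B), (D), (H) and (G) are all available; (B) is listed earlier → (B).
Ready: (D), (H), (G) and (E). (D) is listed earlier → (D).
Ready: (H), (G) and (E). (H) is listed earlier → (H).
(G) and (E) are both available; (G) is listed earlier → (G).
That leaves (E) as the only ready step → (E).
(C) and (F) are both available; (C) is listed earlier → (C).
(F) needed (A) and (E), now all done → (F).

(A), (B), (D), (H), (G), (E), (C), (F)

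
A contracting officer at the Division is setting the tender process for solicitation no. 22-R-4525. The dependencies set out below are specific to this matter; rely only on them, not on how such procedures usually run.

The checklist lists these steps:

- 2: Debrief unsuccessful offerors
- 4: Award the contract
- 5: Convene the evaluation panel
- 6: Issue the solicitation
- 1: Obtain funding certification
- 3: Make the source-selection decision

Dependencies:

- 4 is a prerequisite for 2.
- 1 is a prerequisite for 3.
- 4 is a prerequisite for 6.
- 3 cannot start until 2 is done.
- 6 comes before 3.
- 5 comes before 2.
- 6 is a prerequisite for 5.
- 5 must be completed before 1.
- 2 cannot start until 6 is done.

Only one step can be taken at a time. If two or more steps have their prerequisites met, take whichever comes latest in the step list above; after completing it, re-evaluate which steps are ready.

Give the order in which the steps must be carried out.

4 → 6 → 5 → 1 → 2 → 3

Only 4 has no prerequisites, so it is first.
Next only 6 has its prerequisites met → 6.
5 needed 6, now all done → 5.
1 and 2 are both available; 1 is listed later → 1.
That leaves 2 as the only ready step → 2.
That leaves 3 as the only ready step → 3.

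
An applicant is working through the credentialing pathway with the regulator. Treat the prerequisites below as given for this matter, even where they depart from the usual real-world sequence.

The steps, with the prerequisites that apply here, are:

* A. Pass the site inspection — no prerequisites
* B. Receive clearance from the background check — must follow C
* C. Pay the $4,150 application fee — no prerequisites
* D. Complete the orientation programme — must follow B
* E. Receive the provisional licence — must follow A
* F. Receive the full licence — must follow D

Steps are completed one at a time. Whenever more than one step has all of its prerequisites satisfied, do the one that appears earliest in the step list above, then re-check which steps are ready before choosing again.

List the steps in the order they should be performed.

A C B D E F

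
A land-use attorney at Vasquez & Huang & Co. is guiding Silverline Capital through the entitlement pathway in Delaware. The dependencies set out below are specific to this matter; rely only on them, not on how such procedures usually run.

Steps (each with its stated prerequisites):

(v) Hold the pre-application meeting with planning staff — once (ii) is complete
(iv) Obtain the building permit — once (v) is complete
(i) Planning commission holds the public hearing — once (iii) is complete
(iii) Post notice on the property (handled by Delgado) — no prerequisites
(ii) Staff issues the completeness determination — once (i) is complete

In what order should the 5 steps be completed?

(iii) → (i) → (ii) → (v) → (iv)

(iii) is the only step with nothing outstanding, so it goes first.
(i) needed (iii), now all done → (i).
(ii) is the only step now ready → (ii).
Next only (v) has its prerequisites met → (v).
(iv) needed (v), now all done → (iv).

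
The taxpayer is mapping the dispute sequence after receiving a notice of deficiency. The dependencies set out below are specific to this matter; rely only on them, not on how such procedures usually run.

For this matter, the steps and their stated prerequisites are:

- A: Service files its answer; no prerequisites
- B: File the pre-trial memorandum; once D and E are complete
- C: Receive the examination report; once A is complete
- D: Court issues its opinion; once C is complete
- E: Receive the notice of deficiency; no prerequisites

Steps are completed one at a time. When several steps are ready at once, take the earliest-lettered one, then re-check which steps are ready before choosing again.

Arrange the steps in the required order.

A, C, D, E, B

A and E have no prerequisites; A has the earlier label, so A is first.
C and E are both available; C has the earlier label → C.
Ready: D and E. D has the earlier label → D.
That leaves E as the only ready step → E.
B needed D and E, now all done → B.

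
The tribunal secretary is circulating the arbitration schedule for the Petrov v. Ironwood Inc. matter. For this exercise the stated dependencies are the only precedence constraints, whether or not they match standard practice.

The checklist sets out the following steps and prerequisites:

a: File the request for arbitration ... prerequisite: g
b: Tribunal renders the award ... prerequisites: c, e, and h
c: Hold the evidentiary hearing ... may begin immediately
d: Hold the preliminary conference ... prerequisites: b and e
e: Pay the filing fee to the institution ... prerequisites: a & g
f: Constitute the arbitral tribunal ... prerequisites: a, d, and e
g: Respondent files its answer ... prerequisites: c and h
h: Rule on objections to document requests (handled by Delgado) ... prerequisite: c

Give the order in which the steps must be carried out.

c → h → g → a → e → b → d → f

c is the only step with nothing outstanding, so it goes first.
h is the only step now ready → h.
g is the only step now ready → g.
a needed g, now all done → a.
e needed a and g, now all done → e.
That leaves b as the only ready step → b.
d needed b and e, now all done → d.
That leaves f as the only ready step → f.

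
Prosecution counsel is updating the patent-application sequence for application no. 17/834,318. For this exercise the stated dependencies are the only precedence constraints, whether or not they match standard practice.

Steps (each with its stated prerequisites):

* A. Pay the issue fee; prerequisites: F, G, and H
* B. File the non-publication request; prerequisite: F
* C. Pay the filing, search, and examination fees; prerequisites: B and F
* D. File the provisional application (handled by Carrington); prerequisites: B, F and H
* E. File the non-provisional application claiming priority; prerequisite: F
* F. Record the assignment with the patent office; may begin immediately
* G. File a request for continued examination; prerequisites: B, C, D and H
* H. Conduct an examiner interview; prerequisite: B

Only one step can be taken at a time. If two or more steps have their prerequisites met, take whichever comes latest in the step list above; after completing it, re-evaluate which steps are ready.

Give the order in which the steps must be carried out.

F E B H D C G A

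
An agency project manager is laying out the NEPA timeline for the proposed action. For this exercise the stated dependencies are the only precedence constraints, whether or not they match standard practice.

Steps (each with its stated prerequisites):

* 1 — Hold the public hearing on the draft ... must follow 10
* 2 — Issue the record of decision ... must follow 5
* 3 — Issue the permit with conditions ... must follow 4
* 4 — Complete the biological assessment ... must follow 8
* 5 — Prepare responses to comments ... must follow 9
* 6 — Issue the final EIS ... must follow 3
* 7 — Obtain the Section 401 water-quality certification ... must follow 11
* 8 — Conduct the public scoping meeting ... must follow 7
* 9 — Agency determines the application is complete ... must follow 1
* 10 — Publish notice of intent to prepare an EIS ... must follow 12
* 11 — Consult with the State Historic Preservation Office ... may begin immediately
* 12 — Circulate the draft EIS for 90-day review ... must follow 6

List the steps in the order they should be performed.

Only 11 has no prerequisites, so it is first.
7 is the only step now ready → 7.
8 is the only step now ready → 8.
4 needed 8, now all done → 4.
3 needed 4, now all done → 3.
6 needed 3, now all done → 6.
12 needed 6, now all done → 12.
That leaves 10 as the only ready step → 10.
1 needed 10, now all done → 1.
9 needed 1, now all done → 9.
5 is the only step now ready → 5.
2 is the only step now ready → 2.

11, 7, 8, 4, 3, 6, 12, 10, 1, 9, 5, 2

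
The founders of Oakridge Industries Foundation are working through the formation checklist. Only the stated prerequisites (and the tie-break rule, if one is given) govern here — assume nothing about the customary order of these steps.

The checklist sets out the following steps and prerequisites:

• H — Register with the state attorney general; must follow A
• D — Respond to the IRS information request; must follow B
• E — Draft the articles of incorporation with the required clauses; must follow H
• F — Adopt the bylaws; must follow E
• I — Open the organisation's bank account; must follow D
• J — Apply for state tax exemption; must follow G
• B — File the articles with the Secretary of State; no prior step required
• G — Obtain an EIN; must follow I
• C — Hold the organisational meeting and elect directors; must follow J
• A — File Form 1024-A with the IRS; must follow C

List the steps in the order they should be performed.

B D I G J C A H E F

B is the only step with nothing outstanding, so it goes first.
Next only D has its prerequisites met → D.
I needed D, now all done → I.
Next only G has its prerequisites met → G.
J needed G, now all done → J.
C needed J, now all done → C.
Next only A has its prerequisites met → A.
That leaves H as the only ready step → H.
E is the only step now ready → E.
F needed E, now all done → F.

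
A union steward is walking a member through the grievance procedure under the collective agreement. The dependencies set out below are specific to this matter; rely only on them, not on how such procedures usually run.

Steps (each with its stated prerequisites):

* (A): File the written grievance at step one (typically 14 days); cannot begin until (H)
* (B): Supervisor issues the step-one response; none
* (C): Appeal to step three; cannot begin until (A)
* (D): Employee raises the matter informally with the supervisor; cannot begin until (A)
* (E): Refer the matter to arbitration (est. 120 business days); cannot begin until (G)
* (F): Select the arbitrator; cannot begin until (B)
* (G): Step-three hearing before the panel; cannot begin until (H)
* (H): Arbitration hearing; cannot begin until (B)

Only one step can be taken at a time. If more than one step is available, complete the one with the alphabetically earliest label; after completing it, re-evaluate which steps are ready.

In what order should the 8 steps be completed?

Only (B) has no prerequisites, so it is first.
Ready: (F) and (H). (F) has the earlier label → (F).
(H) is the only step now ready → (H).
(A) and (G) are both available; (A) has the earlier label → (A).
(C) and (D) now also ready, so the ready set is {(C), (D), (G)}; (C) has the earlier label → (C).
Ready: (D) and (G). (D) has the earlier label → (D).
That leaves (G) as the only ready step → (G).
(E) needed (G), now all done → (E).

(B), (F), (H), (A), (C), (D), (G), (E)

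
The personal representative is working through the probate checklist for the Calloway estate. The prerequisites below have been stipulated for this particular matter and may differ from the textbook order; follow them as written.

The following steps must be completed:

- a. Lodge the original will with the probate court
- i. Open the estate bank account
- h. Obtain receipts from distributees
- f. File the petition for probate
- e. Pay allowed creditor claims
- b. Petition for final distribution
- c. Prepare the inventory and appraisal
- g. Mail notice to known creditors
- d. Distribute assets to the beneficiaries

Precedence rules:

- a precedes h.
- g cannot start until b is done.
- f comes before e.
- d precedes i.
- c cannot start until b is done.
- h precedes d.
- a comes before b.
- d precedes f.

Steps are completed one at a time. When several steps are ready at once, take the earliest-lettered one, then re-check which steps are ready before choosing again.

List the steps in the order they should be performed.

a has no prerequisites → a first.
b and h are both available; b has the earlier label → b.
c, g and h are all available; c has the earlier label → c.
g and h are both available; g has the earlier label → g.
Next only h has its prerequisites met → h.
Next only d has its prerequisites met → d.
Now f and i have their prerequisites met. f has the earlier label, so f next.
e and i are both available; e has the earlier label → e.
i is the only step now ready → i.

a, b, c, g, h, d, f, e, i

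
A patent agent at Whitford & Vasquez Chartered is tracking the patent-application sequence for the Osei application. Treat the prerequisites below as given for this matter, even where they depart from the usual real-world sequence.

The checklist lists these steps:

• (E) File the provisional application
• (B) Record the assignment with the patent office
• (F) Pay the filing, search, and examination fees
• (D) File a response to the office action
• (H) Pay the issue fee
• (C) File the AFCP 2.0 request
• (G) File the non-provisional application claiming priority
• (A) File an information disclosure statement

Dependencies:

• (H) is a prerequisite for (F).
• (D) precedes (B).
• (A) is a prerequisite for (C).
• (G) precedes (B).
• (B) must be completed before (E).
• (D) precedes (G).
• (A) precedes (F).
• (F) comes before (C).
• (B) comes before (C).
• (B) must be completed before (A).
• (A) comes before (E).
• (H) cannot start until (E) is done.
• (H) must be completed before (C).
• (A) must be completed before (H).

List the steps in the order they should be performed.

(D), (G), (B), (A), (E), (H), (F), (C)

Only (D) has no prerequisites, so it is first.
(G) needed (D), now all done → (G).
(B) needed (D) and (G), now all done → (B).
(A) is the only step now ready → (A).
(E) is the only step now ready → (E).
(H) needed (E) and (A), now all done → (H).
That leaves (F) as the only ready step → (F).
(C) is the only step now ready → (C).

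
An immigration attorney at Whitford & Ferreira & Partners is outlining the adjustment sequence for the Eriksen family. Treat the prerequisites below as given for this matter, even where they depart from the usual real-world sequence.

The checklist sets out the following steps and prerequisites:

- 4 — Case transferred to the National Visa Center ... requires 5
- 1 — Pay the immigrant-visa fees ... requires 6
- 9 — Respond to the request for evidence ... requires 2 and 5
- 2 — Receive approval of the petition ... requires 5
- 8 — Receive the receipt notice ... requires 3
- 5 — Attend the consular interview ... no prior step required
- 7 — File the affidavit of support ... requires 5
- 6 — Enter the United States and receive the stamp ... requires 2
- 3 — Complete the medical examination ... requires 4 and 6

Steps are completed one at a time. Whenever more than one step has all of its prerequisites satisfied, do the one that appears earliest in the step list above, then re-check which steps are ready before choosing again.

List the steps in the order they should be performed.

5 is the only step with nothing outstanding, so it goes first.
Now 4, 2 and 7 have their prerequisites met. 4 is listed earlier, so 4 next.
2 and 7 are both available; 2 is listed earlier → 2.
9 and 6 now also ready, so the ready set is {9, 7, 6}; 9 is listed earlier → 9.
Now 7 and 6 have their prerequisites met. 7 is listed earlier, so 7 next.
That leaves 6 as the only ready step → 6.
Ready: 1 and 3. 1 is listed earlier → 1.
3 needed 4 and 6, now all done → 3.
8 is the only step now ready → 8.

5, 4, 2, 9, 7, 6, 1, 3, 8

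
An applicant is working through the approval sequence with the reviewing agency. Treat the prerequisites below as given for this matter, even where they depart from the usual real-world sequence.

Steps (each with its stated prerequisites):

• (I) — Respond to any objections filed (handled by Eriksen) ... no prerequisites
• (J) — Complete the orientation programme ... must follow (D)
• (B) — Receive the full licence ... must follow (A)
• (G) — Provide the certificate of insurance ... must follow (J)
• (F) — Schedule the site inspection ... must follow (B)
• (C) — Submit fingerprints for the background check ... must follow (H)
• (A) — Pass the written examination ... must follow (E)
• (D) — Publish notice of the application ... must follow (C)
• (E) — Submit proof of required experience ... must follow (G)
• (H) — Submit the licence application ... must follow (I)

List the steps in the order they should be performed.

(I) (H) (C) (D) (J) (G) (E) (A) (B) (F)

(I) is the only step with nothing outstanding, so it goes first.
Next only (H) has its prerequisites met → (H).
That leaves (C) as the only ready step → (C).
That leaves (D) as the only ready step → (D).
Next only (J) has its prerequisites met → (J).
(G) is the only step now ready → (G).
(E) is the only step now ready → (E).
(A) is the only step now ready → (A).
(B) needed (A), now all done → (B).
(F) is the only step now ready → (F).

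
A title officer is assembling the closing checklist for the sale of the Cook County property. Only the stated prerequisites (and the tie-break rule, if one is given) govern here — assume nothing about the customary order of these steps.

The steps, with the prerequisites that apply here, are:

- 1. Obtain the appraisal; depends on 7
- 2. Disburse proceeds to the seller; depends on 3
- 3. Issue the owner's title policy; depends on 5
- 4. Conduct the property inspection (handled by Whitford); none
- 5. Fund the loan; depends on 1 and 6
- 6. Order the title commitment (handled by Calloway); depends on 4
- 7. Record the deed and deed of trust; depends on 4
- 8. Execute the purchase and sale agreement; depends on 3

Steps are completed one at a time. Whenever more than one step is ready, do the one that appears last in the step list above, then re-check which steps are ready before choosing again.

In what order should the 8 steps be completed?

4 has no prerequisites → 4 first.
Ready: 7 and 6. 7 is listed later → 7.
1 now also ready, so the ready set is {6, 1}; 6 is listed later → 6.
That leaves 1 as the only ready step → 1.
Next only 5 has its prerequisites met → 5.
3 is the only step now ready → 3.
Now 8 and 2 have their prerequisites met. 8 is listed later, so 8 next.
2 needed 3, now all done → 2.

4, 7, 6, 1, 5, 3, 8, 2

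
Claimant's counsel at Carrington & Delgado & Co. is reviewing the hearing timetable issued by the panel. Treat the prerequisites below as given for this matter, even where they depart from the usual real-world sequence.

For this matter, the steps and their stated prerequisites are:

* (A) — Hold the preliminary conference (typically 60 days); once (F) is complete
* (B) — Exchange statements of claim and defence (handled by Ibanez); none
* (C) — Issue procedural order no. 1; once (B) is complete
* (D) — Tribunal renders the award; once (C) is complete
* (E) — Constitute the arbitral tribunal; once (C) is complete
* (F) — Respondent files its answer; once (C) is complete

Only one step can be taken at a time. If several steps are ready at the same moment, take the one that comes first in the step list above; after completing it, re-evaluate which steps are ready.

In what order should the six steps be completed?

(B), (C), (D), (E), (F), (A)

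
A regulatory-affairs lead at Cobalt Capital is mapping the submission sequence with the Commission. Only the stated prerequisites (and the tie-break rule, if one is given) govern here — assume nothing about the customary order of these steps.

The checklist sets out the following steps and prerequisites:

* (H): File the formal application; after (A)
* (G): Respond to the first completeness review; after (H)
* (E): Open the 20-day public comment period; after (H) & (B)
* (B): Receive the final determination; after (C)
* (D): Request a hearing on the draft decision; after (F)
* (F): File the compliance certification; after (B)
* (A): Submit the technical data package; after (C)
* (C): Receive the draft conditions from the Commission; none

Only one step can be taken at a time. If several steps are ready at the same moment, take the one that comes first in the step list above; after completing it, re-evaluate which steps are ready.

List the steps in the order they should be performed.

(C), (B), (F), (D), (A), (H), (G), (E)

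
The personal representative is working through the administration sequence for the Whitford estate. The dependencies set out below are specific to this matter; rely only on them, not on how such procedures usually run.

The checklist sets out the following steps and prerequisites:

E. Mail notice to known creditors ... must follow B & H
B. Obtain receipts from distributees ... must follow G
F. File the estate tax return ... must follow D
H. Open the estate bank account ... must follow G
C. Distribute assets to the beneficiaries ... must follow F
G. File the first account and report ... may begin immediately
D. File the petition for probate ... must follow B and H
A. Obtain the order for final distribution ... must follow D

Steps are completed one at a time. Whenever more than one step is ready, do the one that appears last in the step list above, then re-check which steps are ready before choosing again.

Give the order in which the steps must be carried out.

G H B D A F C E

Only G has no prerequisites, so it is first.
H and B are both available; H is listed later → H.
Next only B has its prerequisites met → B.
Ready: D and E. D is listed later → D.
Ready: A, F and E. A is listed later → A.
Now F and E have their prerequisites met. F is listed later, so F next.
Now C and E have their prerequisites met. C is listed later, so C next.
E needed H and B, now all done → E.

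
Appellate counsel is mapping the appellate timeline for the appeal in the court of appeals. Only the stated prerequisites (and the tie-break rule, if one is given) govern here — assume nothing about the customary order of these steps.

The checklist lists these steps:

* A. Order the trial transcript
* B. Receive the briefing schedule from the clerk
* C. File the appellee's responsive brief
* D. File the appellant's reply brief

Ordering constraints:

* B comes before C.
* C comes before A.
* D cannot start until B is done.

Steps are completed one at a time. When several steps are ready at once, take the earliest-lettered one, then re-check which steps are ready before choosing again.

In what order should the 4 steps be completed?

B C A D

Only B has no prerequisites, so it is first.
C and D are both available; C has the earlier label → C.
Ready: A and D. A has the earlier label → A.
D needed B, now all done → D.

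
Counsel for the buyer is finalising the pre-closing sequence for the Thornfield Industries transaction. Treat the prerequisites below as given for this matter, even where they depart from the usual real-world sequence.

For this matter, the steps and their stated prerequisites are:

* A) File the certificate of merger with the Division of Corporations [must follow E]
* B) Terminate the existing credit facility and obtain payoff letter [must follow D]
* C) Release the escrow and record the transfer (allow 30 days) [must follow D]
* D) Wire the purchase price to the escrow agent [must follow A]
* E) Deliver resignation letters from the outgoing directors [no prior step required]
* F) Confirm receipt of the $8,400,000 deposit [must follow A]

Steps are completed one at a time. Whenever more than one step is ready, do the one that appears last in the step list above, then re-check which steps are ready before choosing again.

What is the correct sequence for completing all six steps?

Only E has no prerequisites, so it is first.
That leaves A as the only ready step → A.
Now F and D have their prerequisites met. F is listed later, so F next.
Next only D has its prerequisites met → D.
Now C and B have their prerequisites met. C is listed later, so C next.
B needed D, now all done → B.

E, A, F, D, C, B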